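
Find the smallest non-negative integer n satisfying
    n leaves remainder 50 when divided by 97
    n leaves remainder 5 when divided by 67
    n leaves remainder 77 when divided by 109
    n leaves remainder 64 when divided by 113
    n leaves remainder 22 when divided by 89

2883037542

From n ≡ 50 (mod 97) write n = 50 + 97t. Substituting into n ≡ 5 (mod 67) gives 97t ≡ 22 (mod 67), and since 30⁻¹ ≡ 38 (mod 67), t ≡ 32. Hence n ≡ 50 + 97·32 = 3154 (mod 6499).
From n ≡ 3154 (mod 6499) write n = 3154 + 6499t. Substituting into n ≡ 77 (mod 109) gives 6499t ≡ 84 (mod 109), and since 68⁻¹ ≡ 101 (mod 109), t ≡ 91. Hence n ≡ 3154 + 6499·91 = 594563 (mod 708391).
From n ≡ 594563 (mod 708391) write n = 594563 + 708391t. Substituting into n ≡ 64 (mod 113) gives 708391t ≡ 107 (mod 113), and since 107⁻¹ ≡ 94 (mod 113), t ≡ 1. Hence n ≡ 594563 + 708391·1 = 1302954 (mod 80048183).
From n ≡ 1302954 (mod 80048183) write n = 1302954 + 80048183t. Substituting into n ≡ 22 (mod 89) gives 80048183t ≡ 28 (mod 89), and since 70⁻¹ ≡ 14 (mod 89), t ≡ 36. Hence n ≡ 1302954 + 80048183·36 = 2883037542 (mod 7124288287).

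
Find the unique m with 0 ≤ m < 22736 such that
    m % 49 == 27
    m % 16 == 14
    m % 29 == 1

958

Combine the congruences pairwise.
From m ≡ 27 (mod 49) write m = 27 + 49t. Substituting into m ≡ 14 (mod 16) gives 49t ≡ 3 (mod 16), and since 1⁻¹ ≡ 1 (mod 16), t ≡ 3. Hence m ≡ 27 + 49·3 = 174 (mod 784).
From m ≡ 174 (mod 784) write m = 174 + 784t. Substituting into m ≡ 1 (mod 29) gives 784t ≡ 1 (mod 29), and since 1⁻¹ ≡ 1 (mod 29), t ≡ 1. Hence m ≡ 174 + 784·1 = 958 (mod 22736).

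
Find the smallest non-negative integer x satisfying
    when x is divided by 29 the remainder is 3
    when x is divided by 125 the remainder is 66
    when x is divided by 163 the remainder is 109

39066

From x ≡ 3 (mod 29) write x = 3 + 29t. Substituting into x ≡ 66 (mod 125) gives 29t ≡ 63 (mod 125), and since 29⁻¹ ≡ 69 (mod 125), t ≡ 97. Hence x ≡ 3 + 29·97 = 2816 (mod 3625).
From x ≡ 2816 (mod 3625) write x = 2816 + 3625t. Substituting into x ≡ 109 (mod 163) gives 3625t ≡ 64 (mod 163), and since 39⁻¹ ≡ 46 (mod 163), t ≡ 10. Hence x ≡ 2816 + 3625·10 = 39066 (mod 590875).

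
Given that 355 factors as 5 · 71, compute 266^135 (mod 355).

41

Mod 5: 266 ≡ 1; by Fermat, exponent reduces to 135 mod 4 = 3; 1^3 ≡ 1 (mod 5).
Mod 71: 266 ≡ 53; by Fermat, exponent reduces to 135 mod 70 = 65; 53^65 ≡ 41 (mod 71).
Combine by CRT: x ≡ 1 (mod 5), x ≡ 41 (mod 71) ⇒ x ≡ 41 (mod 355).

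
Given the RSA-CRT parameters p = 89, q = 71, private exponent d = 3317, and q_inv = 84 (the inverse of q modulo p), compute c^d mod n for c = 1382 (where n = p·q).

d_p = d mod (p−1) = 3317 mod 88 = 61; d_q = d mod (q−1) = 27.
m₁ = c^(d_p) mod p: c ≡ 47 (mod 89), and 47^61 mod 89 = 68.
m₂ = c^(d_q) mod q: c ≡ 33 (mod 71), and 33^27 mod 71 = 61.
h = q_inv·(m₁ − m₂) mod p = 84·(68 − 61) mod 89 = 54.
m = m₂ + h·q = 61 + 54·71 = 3895.

3895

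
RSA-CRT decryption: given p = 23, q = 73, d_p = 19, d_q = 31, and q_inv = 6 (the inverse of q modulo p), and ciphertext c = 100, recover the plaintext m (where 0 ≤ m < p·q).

m₁ = c^(d_p) mod p: c ≡ 8 (mod 23), and 8^19 mod 23 = 4.
m₂ = c^(d_q) mod q: c ≡ 27 (mod 73), and 27^31 mod 73 = 46.
h = q_inv·(m₁ − m₂) mod p = 6·(4 − 46) mod 23 = 1.
m = m₂ + h·q = 46 + 1·73 = 119.

119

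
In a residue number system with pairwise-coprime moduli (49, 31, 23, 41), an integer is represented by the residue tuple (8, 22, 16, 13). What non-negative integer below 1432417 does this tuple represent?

175575

The moduli are pairwise coprime; N = 49·31·23·41 = 1432417.
N/49 = 29233; 29233 ≡ 29 (mod 49); 29·22 ≡ 1, so inverse 22.
N/31 = 46207; 46207 ≡ 17 (mod 31); 17·11 ≡ 1, so inverse 11.
N/23 = 62279; 62279 ≡ 18 (mod 23); 18·9 ≡ 1, so inverse 9.
N/41 = 34937; 34937 ≡ 5 (mod 41); 5·33 ≡ 1, so inverse 33.
x ≡ 8·29233·22 + 22·46207·11 + 16·62279·9 + 13·34937·33 = 40283251.
40283251 mod 1432417 = 175575.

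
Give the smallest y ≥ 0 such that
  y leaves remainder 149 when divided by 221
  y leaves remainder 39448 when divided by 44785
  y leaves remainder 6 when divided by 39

397728

gcd(221, 44785) = 13 and 13 | (39448 − 149), so the pair is consistent; merging gives y ≡ 397728 (mod 761345), where 761345 = lcm(221, 44785).
gcd(761345, 39) = 13 and 13 | (6 − 397728), so the pair is consistent; merging gives y ≡ 397728 (mod 2284035), where 2284035 = lcm(761345, 39).
The solution is unique modulo lcm(221, 44785, 39) = 2284035.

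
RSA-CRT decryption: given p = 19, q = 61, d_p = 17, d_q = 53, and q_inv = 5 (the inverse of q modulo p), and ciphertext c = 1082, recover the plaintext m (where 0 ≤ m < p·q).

m₁ = c^(d_p) mod p: c ≡ 18 (mod 19), and 18^17 mod 19 = 18.
m₂ = c^(d_q) mod q: c ≡ 45 (mod 61), and 45^53 mod 61 = 4.
h = q_inv·(m₁ − m₂) mod p = 5·(18 − 4) mod 19 = 13.
m = m₂ + h·q = 4 + 13·61 = 797.

797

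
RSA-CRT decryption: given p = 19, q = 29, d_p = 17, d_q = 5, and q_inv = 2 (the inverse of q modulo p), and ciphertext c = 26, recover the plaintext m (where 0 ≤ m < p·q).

m₁ = c^(d_p) mod p: c ≡ 7 (mod 19), and 7^17 mod 19 = 11.
m₂ = c^(d_q) mod q: c ≡ 26 (mod 29), and 26^5 mod 29 = 18.
h = q_inv·(m₁ − m₂) mod p = 2·(11 − 18) mod 19 = 5.
m = m₂ + h·q = 18 + 5·29 = 163.

163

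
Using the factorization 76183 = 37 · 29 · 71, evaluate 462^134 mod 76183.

50900

Mod 37: 462 ≡ 18; by Fermat, exponent reduces to 134 mod 36 = 26; 18^26 ≡ 25 (mod 37).
Mod 29: 462 ≡ 27; by Fermat, exponent reduces to 134 mod 28 = 22; 27^22 ≡ 5 (mod 29).
Mod 71: 462 ≡ 36; by Fermat, exponent reduces to 134 mod 70 = 64; 36^64 ≡ 64 (mod 71).
Combine by CRT: x ≡ 25 (mod 37), x ≡ 5 (mod 29), x ≡ 64 (mod 71) ⇒ x ≡ 50900 (mod 76183).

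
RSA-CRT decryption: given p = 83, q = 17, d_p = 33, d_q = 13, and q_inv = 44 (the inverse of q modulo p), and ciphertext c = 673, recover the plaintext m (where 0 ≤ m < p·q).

1354

m₁ = c^(d_p) mod p: c ≡ 9 (mod 83), and 9^33 mod 83 = 26.
m₂ = c^(d_q) mod q: c ≡ 10 (mod 17), and 10^13 mod 17 = 11.
h = q_inv·(m₁ − m₂) mod p = 44·(26 − 11) mod 83 = 79.
m = m₂ + h·q = 11 + 79·17 = 1354.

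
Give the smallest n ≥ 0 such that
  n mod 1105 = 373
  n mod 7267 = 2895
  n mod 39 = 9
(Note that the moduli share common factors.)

Combine the congruences pairwise.
gcd(1105, 7267) = 13 and 13 | (2895 − 373), so the pair is consistent; merging gives n ≡ 213638 (mod 617695), where 617695 = lcm(1105, 7267).
gcd(617695, 39) = 13 and 13 | (9 − 213638), so the pair is consistent; merging gives n ≡ 831333 (mod 1853085), where 1853085 = lcm(617695, 39).
The solution is unique modulo lcm(1105, 7267, 39) = 1853085.

831333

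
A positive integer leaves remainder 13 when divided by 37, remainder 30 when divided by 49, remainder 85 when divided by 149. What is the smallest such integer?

160260

From k ≡ 13 (mod 37) write k = 13 + 37t. Substituting into k ≡ 30 (mod 49) gives 37t ≡ 17 (mod 49), and since 37⁻¹ ≡ 4 (mod 49), t ≡ 19. Hence k ≡ 13 + 37·19 = 716 (mod 1813).
From k ≡ 716 (mod 1813) write k = 716 + 1813t. Substituting into k ≡ 85 (mod 149) gives 1813t ≡ 114 (mod 149), and since 25⁻¹ ≡ 6 (mod 149), t ≡ 88. Hence k ≡ 716 + 1813·88 = 160260 (mod 270137).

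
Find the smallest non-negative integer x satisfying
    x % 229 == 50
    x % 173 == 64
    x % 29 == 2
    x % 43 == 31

2248372

Combine the congruences pairwise.
From x ≡ 50 (mod 229) write x = 50 + 229t. Substituting into x ≡ 64 (mod 173) gives 229t ≡ 14 (mod 173), and since 56⁻¹ ≡ 34 (mod 173), t ≡ 130. Hence x ≡ 50 + 229·130 = 29820 (mod 39617).
From x ≡ 29820 (mod 39617) write x = 29820 + 39617t. Substituting into x ≡ 2 (mod 29) gives 39617t ≡ 23 (mod 29), and since 3⁻¹ ≡ 10 (mod 29), t ≡ 27. Hence x ≡ 29820 + 39617·27 = 1099479 (mod 1148893).
From x ≡ 1099479 (mod 1148893) write x = 1099479 + 1148893t. Substituting into x ≡ 31 (mod 43) gives 1148893t ≡ 19 (mod 43), and since 19⁻¹ ≡ 34 (mod 43), t ≡ 1. Hence x ≡ 1099479 + 1148893·1 = 2248372 (mod 49402399).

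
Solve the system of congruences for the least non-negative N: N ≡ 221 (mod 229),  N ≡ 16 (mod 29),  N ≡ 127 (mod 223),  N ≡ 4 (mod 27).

18772267

From N ≡ 221 (mod 229) write N = 221 + 229t. Substituting into N ≡ 16 (mod 29) gives 229t ≡ 27 (mod 29), and since 26⁻¹ ≡ 19 (mod 29), t ≡ 20. Hence N ≡ 221 + 229·20 = 4801 (mod 6641).
From N ≡ 4801 (mod 6641) write N = 4801 + 6641t. Substituting into N ≡ 127 (mod 223) gives 6641t ≡ 9 (mod 223), and since 174⁻¹ ≡ 91 (mod 223), t ≡ 150. Hence N ≡ 4801 + 6641·150 = 1000951 (mod 1480943).
From N ≡ 1000951 (mod 1480943) write N = 1000951 + 1480943t. Substituting into N ≡ 4 (mod 27) gives 1480943t ≡ 24 (mod 27), and since 20⁻¹ ≡ 23 (mod 27), t ≡ 12. Hence N ≡ 1000951 + 1480943·12 = 18772267 (mod 39985461).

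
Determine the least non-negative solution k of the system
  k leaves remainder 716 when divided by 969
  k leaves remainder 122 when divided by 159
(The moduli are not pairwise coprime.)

Combine the congruences pairwise.
gcd(969, 159) = 3 and 3 | (122 − 716), so the pair is consistent; merging gives k ≡ 23972 (mod 51357), where 51357 = lcm(969, 159).
The solution is unique modulo lcm(969, 159) = 51357.

23972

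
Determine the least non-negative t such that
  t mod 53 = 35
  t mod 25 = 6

406

From t ≡ 35 (mod 53) write t = 35 + 53s. Substituting into t ≡ 6 (mod 25) gives 53s ≡ 21 (mod 25), and since 3⁻¹ ≡ 17 (mod 25), s ≡ 7. Hence t ≡ 35 + 53·7 = 406 (mod 1325).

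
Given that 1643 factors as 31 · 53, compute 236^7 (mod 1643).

Mod 31: 236 ≡ 19; 19^7 ≡ 7 (mod 31).
Mod 53: 236 ≡ 24; 24^7 ≡ 36 (mod 53).
Combine by CRT: x ≡ 7 (mod 31), x ≡ 36 (mod 53) ⇒ x ≡ 937 (mod 1643).

937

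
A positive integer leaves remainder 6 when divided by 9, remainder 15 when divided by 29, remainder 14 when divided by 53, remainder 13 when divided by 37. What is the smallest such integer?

134952

From N ≡ 6 (mod 9) write N = 6 + 9t. Substituting into N ≡ 15 (mod 29) gives 9t ≡ 9 (mod 29), and since 9⁻¹ ≡ 13 (mod 29), t ≡ 1. Hence N ≡ 6 + 9·1 = 15 (mod 261).
From N ≡ 15 (mod 261) write N = 15 + 261t. Substituting into N ≡ 14 (mod 53) gives 261t ≡ 52 (mod 53), and since 49⁻¹ ≡ 13 (mod 53), t ≡ 40. Hence N ≡ 15 + 261·40 = 10455 (mod 13833).
From N ≡ 10455 (mod 13833) write N = 10455 + 13833t. Substituting into N ≡ 13 (mod 37) gives 13833t ≡ 29 (mod 37), and since 32⁻¹ ≡ 22 (mod 37), t ≡ 9. Hence N ≡ 10455 + 13833·9 = 134952 (mod 511821).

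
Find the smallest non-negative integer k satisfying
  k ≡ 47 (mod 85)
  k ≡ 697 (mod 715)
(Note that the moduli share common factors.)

9992

gcd(85, 715) = 5 and 5 | (697 − 47), so the pair is consistent; merging gives k ≡ 9992 (mod 12155), where 12155 = lcm(85, 715).
The solution is unique modulo lcm(85, 715) = 12155.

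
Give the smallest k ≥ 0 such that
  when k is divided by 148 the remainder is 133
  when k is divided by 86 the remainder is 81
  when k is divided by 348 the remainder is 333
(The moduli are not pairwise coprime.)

gcd(148, 86) = 2 and 2 | (81 − 133), so the pair is consistent; merging gives k ≡ 5757 (mod 6364), where 6364 = lcm(148, 86).
gcd(6364, 348) = 4 and 4 | (333 − 5757), so the pair is consistent; merging gives k ≡ 502149 (mod 553668), where 553668 = lcm(6364, 348).
The solution is unique modulo lcm(148, 86, 348) = 553668.

502149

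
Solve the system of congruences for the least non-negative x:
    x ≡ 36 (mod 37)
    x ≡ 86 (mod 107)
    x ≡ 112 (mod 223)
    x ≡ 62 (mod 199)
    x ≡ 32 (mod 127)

The moduli are pairwise coprime; N = 37·107·223·199·127 = 22312444961.
N/37 = 603039053; 603039053 ≡ 29 (mod 37); 29·23 ≡ 1, so inverse 23.
N/107 = 208527523; 208527523 ≡ 38 (mod 107); 38·31 ≡ 1, so inverse 31.
N/223 = 100055807; 100055807 ≡ 167 (mod 223); 167·219 ≡ 1, so inverse 219.
N/199 = 112122839; 112122839 ≡ 70 (mod 199); 70·145 ≡ 1, so inverse 145.
N/127 = 175688543; 175688543 ≡ 45 (mod 127); 45·48 ≡ 1, so inverse 48.
x ≡ 36·603039053·23 + 86·208527523·31 + 112·100055807·219 + 62·112122839·145 + 32·175688543·48 = 4787261470956.
4787261470956 mod 22312444961 = 12398249302.

12398249302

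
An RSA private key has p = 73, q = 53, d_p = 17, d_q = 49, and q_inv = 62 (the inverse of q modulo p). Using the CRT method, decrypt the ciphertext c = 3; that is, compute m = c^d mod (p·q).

2652

m₁ = c^(d_p) mod p: c ≡ 3 (mod 73), and 3^17 mod 73 = 24.
m₂ = c^(d_q) mod q: c ≡ 3 (mod 53), and 3^49 mod 53 = 2.
h = q_inv·(m₁ − m₂) mod p = 62·(24 − 2) mod 73 = 50.
m = m₂ + h·q = 2 + 50·53 = 2652.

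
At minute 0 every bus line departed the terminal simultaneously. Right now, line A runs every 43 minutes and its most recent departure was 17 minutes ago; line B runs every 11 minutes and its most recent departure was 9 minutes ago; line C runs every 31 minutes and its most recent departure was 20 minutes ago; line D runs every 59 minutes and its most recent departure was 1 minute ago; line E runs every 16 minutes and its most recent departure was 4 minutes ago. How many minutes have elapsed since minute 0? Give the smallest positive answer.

2537060

The moduli are pairwise coprime; N = 43·11·31·59·16 = 13841872.
N/43 = 321904; 321904 ≡ 6 (mod 43); 6·36 ≡ 1, so inverse 36.
N/11 = 1258352; 1258352 ≡ 7 (mod 11); 7·8 ≡ 1, so inverse 8.
N/31 = 446512; 446512 ≡ 19 (mod 31); 19·18 ≡ 1, so inverse 18.
N/59 = 234608; 234608 ≡ 24 (mod 59); 24·32 ≡ 1, so inverse 32.
N/16 = 865117; 865117 ≡ 13 (mod 16); 13·5 ≡ 1, so inverse 5.
t ≡ 17·321904·36 + 9·1258352·8 + 20·446512·18 + 1·234608·32 + 4·865117·5 = 473160708.
473160708 mod 13841872 = 2537060.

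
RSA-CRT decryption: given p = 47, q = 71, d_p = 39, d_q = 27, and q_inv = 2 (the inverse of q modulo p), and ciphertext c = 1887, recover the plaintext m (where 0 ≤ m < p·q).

2653

m₁ = c^(d_p) mod p: c ≡ 7 (mod 47), and 7^39 mod 47 = 21.
m₂ = c^(d_q) mod q: c ≡ 41 (mod 71), and 41^27 mod 71 = 26.
h = q_inv·(m₁ − m₂) mod p = 2·(21 − 26) mod 47 = 37.
m = m₂ + h·q = 26 + 37·71 = 2653.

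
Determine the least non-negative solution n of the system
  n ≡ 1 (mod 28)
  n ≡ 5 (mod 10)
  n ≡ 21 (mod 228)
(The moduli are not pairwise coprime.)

gcd(28, 10) = 2 and 2 | (5 − 1), so the pair is consistent; merging gives n ≡ 85 (mod 140), where 140 = lcm(28, 10).
gcd(140, 228) = 4 and 4 | (21 − 85), so the pair is consistent; merging gives n ≡ 5265 (mod 7980), where 7980 = lcm(140, 228).
The solution is unique modulo lcm(28, 10, 228) = 7980.

5265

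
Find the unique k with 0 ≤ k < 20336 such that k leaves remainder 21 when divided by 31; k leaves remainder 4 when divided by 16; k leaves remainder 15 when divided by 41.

548

From k ≡ 21 (mod 31) write k = 21 + 31t. Substituting into k ≡ 4 (mod 16) gives 31t ≡ 15 (mod 16), and since 15⁻¹ ≡ 15 (mod 16), t ≡ 1. Hence k ≡ 21 + 31·1 = 52 (mod 496).
From k ≡ 52 (mod 496) write k = 52 + 496t. Substituting into k ≡ 15 (mod 41) gives 496t ≡ 4 (mod 41), and since 4⁻¹ ≡ 31 (mod 41), t ≡ 1. Hence k ≡ 52 + 496·1 = 548 (mod 20336).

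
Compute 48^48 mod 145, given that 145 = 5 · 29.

36

Mod 5: 48 ≡ 3; since 4 | 48, by Fermat 3^48 ≡ 1 (mod 5).
Mod 29: 48 ≡ 19; by Fermat, exponent reduces to 48 mod 28 = 20; 19^20 ≡ 7 (mod 29).
Combine by CRT: x ≡ 1 (mod 5), x ≡ 7 (mod 29) ⇒ x ≡ 36 (mod 145).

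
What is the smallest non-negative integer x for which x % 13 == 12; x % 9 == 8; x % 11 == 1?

584

The moduli are pairwise coprime; N = 13·9·11 = 1287.
N/13 = 99; 99 ≡ 8 (mod 13); 8·5 ≡ 1, so inverse 5.
N/9 = 143; 143 ≡ 8 (mod 9); 8·8 ≡ 1, so inverse 8.
N/11 = 117; 117 ≡ 7 (mod 11); 7·8 ≡ 1, so inverse 8.
x ≡ 12·99·5 + 8·143·8 + 1·117·8 = 16028.
16028 mod 1287 = 584.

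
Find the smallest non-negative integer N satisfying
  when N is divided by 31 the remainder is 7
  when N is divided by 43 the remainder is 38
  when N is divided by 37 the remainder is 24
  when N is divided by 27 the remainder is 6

From N ≡ 7 (mod 31) write N = 7 + 31t. Substituting into N ≡ 38 (mod 43) gives 31t ≡ 31 (mod 43), and since 31⁻¹ ≡ 25 (mod 43), t ≡ 1. Hence N ≡ 7 + 31·1 = 38 (mod 1333).
From N ≡ 38 (mod 1333) write N = 38 + 1333t. Substituting into N ≡ 24 (mod 37) gives 1333t ≡ 23 (mod 37), and since 1⁻¹ ≡ 1 (mod 37), t ≡ 23. Hence N ≡ 38 + 1333·23 = 30697 (mod 49321).
From N ≡ 30697 (mod 49321) write N = 30697 + 49321t. Substituting into N ≡ 6 (mod 27) gives 49321t ≡ 8 (mod 27), and since 19⁻¹ ≡ 10 (mod 27), t ≡ 26. Hence N ≡ 30697 + 49321·26 = 1313043 (mod 1331667).

1313043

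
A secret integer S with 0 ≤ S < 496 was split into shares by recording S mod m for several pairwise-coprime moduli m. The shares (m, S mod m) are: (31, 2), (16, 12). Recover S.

188

From S ≡ 2 (mod 31) write S = 2 + 31t. Substituting into S ≡ 12 (mod 16) gives 31t ≡ 10 (mod 16), and since 15⁻¹ ≡ 15 (mod 16), t ≡ 6. Hence S ≡ 2 + 31·6 = 188 (mod 496).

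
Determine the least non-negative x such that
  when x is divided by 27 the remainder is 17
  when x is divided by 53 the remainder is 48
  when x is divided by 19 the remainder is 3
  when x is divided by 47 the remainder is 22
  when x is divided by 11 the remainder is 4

The moduli are pairwise coprime; N = 27·53·19·47·11 = 14056713.
N/27 = 520619; 520619 ≡ 5 (mod 27); 5·11 ≡ 1, so inverse 11.
N/53 = 265221; 265221 ≡ 9 (mod 53); 9·6 ≡ 1, so inverse 6.
N/19 = 739827; 739827 ≡ 5 (mod 19); 5·4 ≡ 1, so inverse 4.
N/47 = 299079; 299079 ≡ 18 (mod 47); 18·34 ≡ 1, so inverse 34.
N/11 = 1277883; 1277883 ≡ 2 (mod 11); 2·6 ≡ 1, so inverse 6.
x ≡ 17·520619·11 + 48·265221·6 + 3·739827·4 + 22·299079·34 + 4·1277883·6 = 436997609.
436997609 mod 14056713 = 1239506.

1239506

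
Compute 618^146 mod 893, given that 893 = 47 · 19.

Mod 47: 618 ≡ 7; by Fermat, exponent reduces to 146 mod 46 = 8; 7^8 ≡ 16 (mod 47).
Mod 19: 618 ≡ 10; by Fermat, exponent reduces to 146 mod 18 = 2; 10^2 ≡ 5 (mod 19).
Combine by CRT: x ≡ 16 (mod 47), x ≡ 5 (mod 19) ⇒ x ≡ 157 (mod 893).

157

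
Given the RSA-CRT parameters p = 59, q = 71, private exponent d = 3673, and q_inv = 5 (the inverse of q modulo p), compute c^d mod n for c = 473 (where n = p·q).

3541

d_p = d mod (p−1) = 3673 mod 58 = 19; d_q = d mod (q−1) = 33.
m₁ = c^(d_p) mod p: c ≡ 1 (mod 59), and 1^19 mod 59 = 1.
m₂ = c^(d_q) mod q: c ≡ 47 (mod 71), and 47^33 mod 71 = 62.
h = q_inv·(m₁ − m₂) mod p = 5·(1 − 62) mod 59 = 49.
m = m₂ + h·q = 62 + 49·71 = 3541.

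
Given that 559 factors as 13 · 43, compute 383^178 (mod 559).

537

Mod 13: 383 ≡ 6; by Fermat, exponent reduces to 178 mod 12 = 10; 6^10 ≡ 4 (mod 13).
Mod 43: 383 ≡ 39; by Fermat, exponent reduces to 178 mod 42 = 10; 39^10 ≡ 21 (mod 43).
Combine by CRT: x ≡ 4 (mod 13), x ≡ 21 (mod 43) ⇒ x ≡ 537 (mod 559).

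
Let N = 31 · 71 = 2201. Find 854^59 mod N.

910

Mod 31: 854 ≡ 17; by Fermat, exponent reduces to 59 mod 30 = 29; 17^29 ≡ 11 (mod 31).
Mod 71: 854 ≡ 2; 2^59 ≡ 58 (mod 71).
Combine by CRT: x ≡ 11 (mod 31), x ≡ 58 (mod 71) ⇒ x ≡ 910 (mod 2201).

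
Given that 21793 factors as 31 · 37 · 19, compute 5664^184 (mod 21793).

10219

Mod 31: 5664 ≡ 22; by Fermat, exponent reduces to 184 mod 30 = 4; 22^4 ≡ 20 (mod 31).
Mod 37: 5664 ≡ 3; by Fermat, exponent reduces to 184 mod 36 = 4; 3^4 ≡ 7 (mod 37).
Mod 19: 5664 ≡ 2; by Fermat, exponent reduces to 184 mod 18 = 4; 2^4 ≡ 16 (mod 19).
Combine by CRT: x ≡ 20 (mod 31), x ≡ 7 (mod 37), x ≡ 16 (mod 19) ⇒ x ≡ 10219 (mod 21793).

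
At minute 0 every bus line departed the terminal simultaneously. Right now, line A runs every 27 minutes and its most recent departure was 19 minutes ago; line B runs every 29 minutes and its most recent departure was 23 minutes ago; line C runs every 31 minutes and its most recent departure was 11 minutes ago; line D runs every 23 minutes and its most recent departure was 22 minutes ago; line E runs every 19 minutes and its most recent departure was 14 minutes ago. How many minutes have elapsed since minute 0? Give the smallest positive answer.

The moduli are pairwise coprime; N = 27·29·31·23·19 = 10607301.
N/27 = 392863; 392863 ≡ 13 (mod 27); 13·25 ≡ 1, so inverse 25.
N/29 = 365769; 365769 ≡ 21 (mod 29); 21·18 ≡ 1, so inverse 18.
N/31 = 342171; 342171 ≡ 24 (mod 31); 24·22 ≡ 1, so inverse 22.
N/23 = 461187; 461187 ≡ 14 (mod 23); 14·5 ≡ 1, so inverse 5.
N/19 = 558279; 558279 ≡ 2 (mod 19); 2·10 ≡ 1, so inverse 10.
t ≡ 19·392863·25 + 23·365769·18 + 11·342171·22 + 22·461187·5 + 14·558279·10 = 549733303.
549733303 mod 10607301 = 8760952.

8760952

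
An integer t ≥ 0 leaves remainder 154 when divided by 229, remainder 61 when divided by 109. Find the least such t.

11833

Combine the congruences pairwise.
From t ≡ 154 (mod 229) write t = 154 + 229s. Substituting into t ≡ 61 (mod 109) gives 229s ≡ 16 (mod 109), and since 11⁻¹ ≡ 10 (mod 109), s ≡ 51. Hence t ≡ 154 + 229·51 = 11833 (mod 24961).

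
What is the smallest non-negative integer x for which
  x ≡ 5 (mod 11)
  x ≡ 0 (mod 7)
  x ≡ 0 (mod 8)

The moduli are pairwise coprime; N = 11·7·8 = 616.
N/11 = 56; 56 ≡ 1 (mod 11), inverse 1.
N/7 = 88; 88 ≡ 4 (mod 7); 4·2 ≡ 1, so inverse 2.
N/8 = 77; 77 ≡ 5 (mod 8); 5·5 ≡ 1, so inverse 5.
x ≡ 5·56·1 + 0·88·2 + 0·77·5 = 280.
280 mod 616 = 280.

280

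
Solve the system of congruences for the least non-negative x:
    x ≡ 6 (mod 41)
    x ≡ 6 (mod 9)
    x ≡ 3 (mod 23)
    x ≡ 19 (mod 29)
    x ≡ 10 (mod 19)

2001831

Combine the congruences pairwise.
From x ≡ 6 (mod 41) write x = 6 + 41t. Substituting into x ≡ 6 (mod 9) gives 41t ≡ 0 (mod 9), and since 5⁻¹ ≡ 2 (mod 9), t ≡ 0. Hence x ≡ 6 + 41·0 = 6 (mod 369).
From x ≡ 6 (mod 369) write x = 6 + 369t. Substituting into x ≡ 3 (mod 23) gives 369t ≡ 20 (mod 23), and since 1⁻¹ ≡ 1 (mod 23), t ≡ 20. Hence x ≡ 6 + 369·20 = 7386 (mod 8487).
From x ≡ 7386 (mod 8487) write x = 7386 + 8487t. Substituting into x ≡ 19 (mod 29) gives 8487t ≡ 28 (mod 29), and since 19⁻¹ ≡ 26 (mod 29), t ≡ 3. Hence x ≡ 7386 + 8487·3 = 32847 (mod 246123).
From x ≡ 32847 (mod 246123) write x = 32847 + 246123t. Substituting into x ≡ 10 (mod 19) gives 246123t ≡ 14 (mod 19), and since 16⁻¹ ≡ 6 (mod 19), t ≡ 8. Hence x ≡ 32847 + 246123·8 = 2001831 (mod 4676337).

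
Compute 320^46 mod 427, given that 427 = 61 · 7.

198

Mod 61: 320 ≡ 15; 15^46 ≡ 15 (mod 61).
Mod 7: 320 ≡ 5; by Fermat, exponent reduces to 46 mod 6 = 4; 5^4 ≡ 2 (mod 7).
Combine by CRT: x ≡ 15 (mod 61), x ≡ 2 (mod 7) ⇒ x ≡ 198 (mod 427).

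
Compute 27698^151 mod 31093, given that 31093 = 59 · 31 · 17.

Mod 59: 27698 ≡ 27; by Fermat, exponent reduces to 151 mod 58 = 35; 27^35 ≡ 57 (mod 59).
Mod 31: 27698 ≡ 15; by Fermat, exponent reduces to 151 mod 30 = 1; 15^1 ≡ 15 (mod 31).
Mod 17: 27698 ≡ 5; by Fermat, exponent reduces to 151 mod 16 = 7; 5^7 ≡ 10 (mod 17).
Combine by CRT: x ≡ 57 (mod 59), x ≡ 15 (mod 31), x ≡ 10 (mod 17) ⇒ x ≡ 24660 (mod 31093).

24660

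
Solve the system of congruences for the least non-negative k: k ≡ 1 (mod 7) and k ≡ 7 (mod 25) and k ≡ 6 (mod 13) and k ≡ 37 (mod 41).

83882

The moduli are pairwise coprime; N = 7·25·13·41 = 93275.
N/7 = 13325; 13325 ≡ 4 (mod 7); 4·2 ≡ 1, so inverse 2.
N/25 = 3731; 3731 ≡ 6 (mod 25); 6·21 ≡ 1, so inverse 21.
N/13 = 7175; 7175 ≡ 12 (mod 13); 12·12 ≡ 1, so inverse 12.
N/41 = 2275; 2275 ≡ 20 (mod 41); 20·39 ≡ 1, so inverse 39.
k ≡ 1·13325·2 + 7·3731·21 + 6·7175·12 + 37·2275·39 = 4374532.
4374532 mod 93275 = 83882.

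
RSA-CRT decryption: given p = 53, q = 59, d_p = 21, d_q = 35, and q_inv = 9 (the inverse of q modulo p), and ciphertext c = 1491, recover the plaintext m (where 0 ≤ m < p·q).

m₁ = c^(d_p) mod p: c ≡ 7 (mod 53), and 7^21 mod 53 = 9.
m₂ = c^(d_q) mod q: c ≡ 16 (mod 59), and 16^35 mod 59 = 35.
h = q_inv·(m₁ − m₂) mod p = 9·(9 − 35) mod 53 = 31.
m = m₂ + h·q = 35 + 31·59 = 1864.

1864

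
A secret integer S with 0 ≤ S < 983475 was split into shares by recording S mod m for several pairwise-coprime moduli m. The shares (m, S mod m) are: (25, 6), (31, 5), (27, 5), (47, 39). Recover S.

Combine the congruences pairwise.
From S ≡ 6 (mod 25) write S = 6 + 25t. Substituting into S ≡ 5 (mod 31) gives 25t ≡ 30 (mod 31), and since 25⁻¹ ≡ 5 (mod 31), t ≡ 26. Hence S ≡ 6 + 25·26 = 656 (mod 775).
From S ≡ 656 (mod 775) write S = 656 + 775t. Substituting into S ≡ 5 (mod 27) gives 775t ≡ 24 (mod 27), and since 19⁻¹ ≡ 10 (mod 27), t ≡ 24. Hence S ≡ 656 + 775·24 = 19256 (mod 20925).
From S ≡ 19256 (mod 20925) write S = 19256 + 20925t. Substituting into S ≡ 39 (mod 47) gives 20925t ≡ 6 (mod 47), and since 10⁻¹ ≡ 33 (mod 47), t ≡ 10. Hence S ≡ 19256 + 20925·10 = 228506 (mod 983475).

228506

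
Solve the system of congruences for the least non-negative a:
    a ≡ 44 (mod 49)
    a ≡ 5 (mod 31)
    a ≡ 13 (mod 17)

15381

The moduli are pairwise coprime; N = 49·31·17 = 25823.
N/49 = 527; 527 ≡ 37 (mod 49); 37·4 ≡ 1, so inverse 4.
N/31 = 833; 833 ≡ 27 (mod 31); 27·23 ≡ 1, so inverse 23.
N/17 = 1519; 1519 ≡ 6 (mod 17); 6·3 ≡ 1, so inverse 3.
a ≡ 44·527·4 + 5·833·23 + 13·1519·3 = 247788.
247788 mod 25823 = 15381.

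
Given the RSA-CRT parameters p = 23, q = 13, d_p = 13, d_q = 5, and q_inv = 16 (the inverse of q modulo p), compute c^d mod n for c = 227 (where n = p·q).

m₁ = c^(d_p) mod p: c ≡ 20 (mod 23), and 20^13 mod 23 = 14.
m₂ = c^(d_q) mod q: c ≡ 6 (mod 13), and 6^5 mod 13 = 2.
h = q_inv·(m₁ − m₂) mod p = 16·(14 − 2) mod 23 = 8.
m = m₂ + h·q = 2 + 8·13 = 106.

106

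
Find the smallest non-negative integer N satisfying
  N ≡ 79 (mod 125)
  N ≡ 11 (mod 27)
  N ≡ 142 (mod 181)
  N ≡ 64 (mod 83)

The moduli are pairwise coprime; M = 125·27·181·83 = 50702625.
M/125 = 405621; 405621 ≡ 121 (mod 125); 121·31 ≡ 1, so inverse 31.
M/27 = 1877875; 1877875 ≡ 25 (mod 27); 25·13 ≡ 1, so inverse 13.
M/181 = 280125; 280125 ≡ 118 (mod 181); 118·158 ≡ 1, so inverse 158.
M/83 = 610875; 610875 ≡ 78 (mod 83); 78·33 ≡ 1, so inverse 33.
N ≡ 79·405621·31 + 11·1877875·13 + 142·280125·158 + 64·610875·33 = 8836954454.
8836954454 mod 50702625 = 14697704.

14697704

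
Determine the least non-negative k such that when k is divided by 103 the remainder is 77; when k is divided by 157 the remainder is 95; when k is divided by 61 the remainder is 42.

765470

Combine the congruences pairwise.
From k ≡ 77 (mod 103) write k = 77 + 103t. Substituting into k ≡ 95 (mod 157) gives 103t ≡ 18 (mod 157), and since 103⁻¹ ≡ 125 (mod 157), t ≡ 52. Hence k ≡ 77 + 103·52 = 5433 (mod 16171).
From k ≡ 5433 (mod 16171) write k = 5433 + 16171t. Substituting into k ≡ 42 (mod 61) gives 16171t ≡ 38 (mod 61), and since 6⁻¹ ≡ 51 (mod 61), t ≡ 47. Hence k ≡ 5433 + 16171·47 = 765470 (mod 986431).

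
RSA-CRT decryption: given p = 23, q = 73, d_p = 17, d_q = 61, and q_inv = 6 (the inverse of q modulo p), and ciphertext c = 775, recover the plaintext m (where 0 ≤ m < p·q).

1246

m₁ = c^(d_p) mod p: c ≡ 16 (mod 23), and 16^17 mod 23 = 4.
m₂ = c^(d_q) mod q: c ≡ 45 (mod 73), and 45^61 mod 73 = 5.
h = q_inv·(m₁ − m₂) mod p = 6·(4 − 5) mod 23 = 17.
m = m₂ + h·q = 5 + 17·73 = 1246.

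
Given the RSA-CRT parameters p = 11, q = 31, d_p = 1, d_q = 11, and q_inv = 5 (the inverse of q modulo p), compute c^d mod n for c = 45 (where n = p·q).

133

m₁ = c^(d_p) mod p: c ≡ 1 (mod 11), and 1^1 mod 11 = 1.
m₂ = c^(d_q) mod q: c ≡ 14 (mod 31), and 14^11 mod 31 = 9.
h = q_inv·(m₁ − m₂) mod p = 5·(1 − 9) mod 11 = 4.
m = m₂ + h·q = 9 + 4·31 = 133.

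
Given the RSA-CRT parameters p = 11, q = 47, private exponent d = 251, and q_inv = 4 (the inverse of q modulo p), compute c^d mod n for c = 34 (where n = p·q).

89

d_p = d mod (p−1) = 251 mod 10 = 1; d_q = d mod (q−1) = 21.
m₁ = c^(d_p) mod p: c ≡ 1 (mod 11), and 1^1 mod 11 = 1.
m₂ = c^(d_q) mod q: c ≡ 34 (mod 47), and 34^21 mod 47 = 42.
h = q_inv·(m₁ − m₂) mod p = 4·(1 − 42) mod 11 = 1.
m = m₂ + h·q = 42 + 1·47 = 89.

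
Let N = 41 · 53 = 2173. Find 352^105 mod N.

Mod 41: 352 ≡ 24; by Fermat, exponent reduces to 105 mod 40 = 25; 24^25 ≡ 27 (mod 41).
Mod 53: 352 ≡ 34; by Fermat, exponent reduces to 105 mod 52 = 1; 34^1 ≡ 34 (mod 53).
Combine by CRT: x ≡ 27 (mod 41), x ≡ 34 (mod 53) ⇒ x ≡ 1995 (mod 2173).

1995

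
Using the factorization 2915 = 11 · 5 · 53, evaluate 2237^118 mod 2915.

Mod 11: 2237 ≡ 4; by Fermat, exponent reduces to 118 mod 10 = 8; 4^8 ≡ 9 (mod 11).
Mod 5: 2237 ≡ 2; by Fermat, exponent reduces to 118 mod 4 = 2; 2^2 ≡ 4 (mod 5).
Mod 53: 2237 ≡ 11; by Fermat, exponent reduces to 118 mod 52 = 14; 11^14 ≡ 42 (mod 53).
Combine by CRT: x ≡ 9 (mod 11), x ≡ 4 (mod 5), x ≡ 42 (mod 53) ⇒ x ≡ 2374 (mod 2915).

2374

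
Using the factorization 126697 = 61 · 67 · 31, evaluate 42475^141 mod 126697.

28490

Mod 61: 42475 ≡ 19; by Fermat, exponent reduces to 141 mod 60 = 21; 19^21 ≡ 3 (mod 61).
Mod 67: 42475 ≡ 64; by Fermat, exponent reduces to 141 mod 66 = 9; 64^9 ≡ 15 (mod 67).
Mod 31: 42475 ≡ 5; by Fermat, exponent reduces to 141 mod 30 = 21; 5^21 ≡ 1 (mod 31).
Combine by CRT: x ≡ 3 (mod 61), x ≡ 15 (mod 67), x ≡ 1 (mod 31) ⇒ x ≡ 28490 (mod 126697).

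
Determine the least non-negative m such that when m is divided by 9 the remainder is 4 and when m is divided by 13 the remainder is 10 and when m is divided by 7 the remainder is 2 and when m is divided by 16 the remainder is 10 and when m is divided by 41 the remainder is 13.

The moduli are pairwise coprime; N = 9·13·7·16·41 = 537264.
N/9 = 59696; 59696 ≡ 8 (mod 9); 8·8 ≡ 1, so inverse 8.
N/13 = 41328; 41328 ≡ 1 (mod 13), inverse 1.
N/7 = 76752; 76752 ≡ 4 (mod 7); 4·2 ≡ 1, so inverse 2.
N/16 = 33579; 33579 ≡ 11 (mod 16); 11·3 ≡ 1, so inverse 3.
N/41 = 13104; 13104 ≡ 25 (mod 41); 25·23 ≡ 1, so inverse 23.
m ≡ 4·59696·8 + 10·41328·1 + 2·76752·2 + 10·33579·3 + 13·13104·23 = 7556026.
7556026 mod 537264 = 34330.

34330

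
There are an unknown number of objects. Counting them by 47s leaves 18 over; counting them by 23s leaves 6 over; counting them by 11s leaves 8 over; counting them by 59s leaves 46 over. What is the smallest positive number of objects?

From N ≡ 18 (mod 47) write N = 18 + 47t. Substituting into N ≡ 6 (mod 23) gives 47t ≡ 11 (mod 23), and since 1⁻¹ ≡ 1 (mod 23), t ≡ 11. Hence N ≡ 18 + 47·11 = 535 (mod 1081).
From N ≡ 535 (mod 1081) write N = 535 + 1081t. Substituting into N ≡ 8 (mod 11) gives 1081t ≡ 1 (mod 11), and since 3⁻¹ ≡ 4 (mod 11), t ≡ 4. Hence N ≡ 535 + 1081·4 = 4859 (mod 11891).
From N ≡ 4859 (mod 11891) write N = 4859 + 11891t. Substituting into N ≡ 46 (mod 59) gives 11891t ≡ 25 (mod 59), and since 32⁻¹ ≡ 24 (mod 59), t ≡ 10. Hence N ≡ 4859 + 11891·10 = 123769 (mod 701569).

123769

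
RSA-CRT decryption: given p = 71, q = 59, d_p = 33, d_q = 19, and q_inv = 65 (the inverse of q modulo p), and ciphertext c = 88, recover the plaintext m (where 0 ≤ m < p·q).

2499

m₁ = c^(d_p) mod p: c ≡ 17 (mod 71), and 17^33 mod 71 = 14.
m₂ = c^(d_q) mod q: c ≡ 29 (mod 59), and 29^19 mod 59 = 21.
h = q_inv·(m₁ − m₂) mod p = 65·(14 − 21) mod 71 = 42.
m = m₂ + h·q = 21 + 42·59 = 2499.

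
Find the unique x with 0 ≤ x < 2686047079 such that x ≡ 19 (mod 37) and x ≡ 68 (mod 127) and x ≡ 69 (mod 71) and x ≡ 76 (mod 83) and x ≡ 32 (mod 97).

Combine the congruences pairwise.
From x ≡ 19 (mod 37) write x = 19 + 37t. Substituting into x ≡ 68 (mod 127) gives 37t ≡ 49 (mod 127), and since 37⁻¹ ≡ 103 (mod 127), t ≡ 94. Hence x ≡ 19 + 37·94 = 3497 (mod 4699).
From x ≡ 3497 (mod 4699) write x = 3497 + 4699t. Substituting into x ≡ 69 (mod 71) gives 4699t ≡ 51 (mod 71), and since 13⁻¹ ≡ 11 (mod 71), t ≡ 64. Hence x ≡ 3497 + 4699·64 = 304233 (mod 333629).
From x ≡ 304233 (mod 333629) write x = 304233 + 333629t. Substituting into x ≡ 76 (mod 83) gives 333629t ≡ 38 (mod 83), and since 52⁻¹ ≡ 8 (mod 83), t ≡ 55. Hence x ≡ 304233 + 333629·55 = 18653828 (mod 27691207).
From x ≡ 18653828 (mod 27691207) write x = 18653828 + 27691207t. Substituting into x ≡ 32 (mod 97) gives 27691207t ≡ 80 (mod 97), and since 35⁻¹ ≡ 61 (mod 97), t ≡ 30. Hence x ≡ 18653828 + 27691207·30 = 849390038 (mod 2686047079).

849390038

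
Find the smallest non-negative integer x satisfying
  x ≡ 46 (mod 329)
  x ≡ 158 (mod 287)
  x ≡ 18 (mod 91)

Combine the congruences pairwise.
gcd(329, 287) = 7 and 7 | (158 − 46), so the pair is consistent; merging gives x ≡ 9916 (mod 13489), where 13489 = lcm(329, 287).
gcd(13489, 91) = 7 and 7 | (18 − 9916), so the pair is consistent; merging gives x ≡ 23405 (mod 175357), where 175357 = lcm(13489, 91).
The solution is unique modulo lcm(329, 287, 91) = 175357.

23405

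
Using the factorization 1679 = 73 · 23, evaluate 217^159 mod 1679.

1031

Mod 73: 217 ≡ 71; by Fermat, exponent reduces to 159 mod 72 = 15; 71^15 ≡ 9 (mod 73).
Mod 23: 217 ≡ 10; by Fermat, exponent reduces to 159 mod 22 = 5; 10^5 ≡ 19 (mod 23).
Combine by CRT: x ≡ 9 (mod 73), x ≡ 19 (mod 23) ⇒ x ≡ 1031 (mod 1679).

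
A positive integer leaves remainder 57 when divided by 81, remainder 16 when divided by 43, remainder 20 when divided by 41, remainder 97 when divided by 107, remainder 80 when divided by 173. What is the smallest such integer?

1637030226

The moduli are pairwise coprime; M = 81·43·41·107·173 = 2643426333.
M/81 = 32634893; 32634893 ≡ 74 (mod 81); 74·23 ≡ 1, so inverse 23.
M/43 = 61475031; 61475031 ≡ 38 (mod 43); 38·17 ≡ 1, so inverse 17.
M/41 = 64473813; 64473813 ≡ 1 (mod 41), inverse 1.
M/107 = 24704919; 24704919 ≡ 10 (mod 107); 10·75 ≡ 1, so inverse 75.
M/173 = 15279921; 15279921 ≡ 42 (mod 173); 42·103 ≡ 1, so inverse 103.
N ≡ 57·32634893·23 + 16·61475031·17 + 20·64473813·1 + 97·24704919·75 + 80·15279921·103 = 366429864180.
366429864180 mod 2643426333 = 1637030226.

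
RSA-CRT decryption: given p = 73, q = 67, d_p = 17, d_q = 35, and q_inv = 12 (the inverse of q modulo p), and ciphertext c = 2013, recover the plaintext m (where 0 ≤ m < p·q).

4614

m₁ = c^(d_p) mod p: c ≡ 42 (mod 73), and 42^17 mod 73 = 15.
m₂ = c^(d_q) mod q: c ≡ 3 (mod 67), and 3^35 mod 67 = 58.
h = q_inv·(m₁ − m₂) mod p = 12·(15 − 58) mod 73 = 68.
m = m₂ + h·q = 58 + 68·67 = 4614.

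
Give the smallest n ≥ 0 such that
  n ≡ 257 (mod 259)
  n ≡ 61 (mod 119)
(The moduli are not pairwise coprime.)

775

Combine the congruences pairwise.
gcd(259, 119) = 7 and 7 | (61 − 257), so the pair is consistent; merging gives n ≡ 775 (mod 4403), where 4403 = lcm(259, 119).
The solution is unique modulo lcm(259, 119) = 4403.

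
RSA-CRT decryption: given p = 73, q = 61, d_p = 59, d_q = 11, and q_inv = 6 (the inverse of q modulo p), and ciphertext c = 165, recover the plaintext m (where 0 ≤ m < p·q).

m₁ = c^(d_p) mod p: c ≡ 19 (mod 73), and 19^59 mod 73 = 61.
m₂ = c^(d_q) mod q: c ≡ 43 (mod 61), and 43^11 mod 61 = 51.
h = q_inv·(m₁ − m₂) mod p = 6·(61 − 51) mod 73 = 60.
m = m₂ + h·q = 51 + 60·61 = 3711.

3711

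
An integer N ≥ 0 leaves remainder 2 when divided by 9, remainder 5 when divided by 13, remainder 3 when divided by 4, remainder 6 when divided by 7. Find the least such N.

The moduli are pairwise coprime; M = 9·13·4·7 = 3276.
M/9 = 364; 364 ≡ 4 (mod 9); 4·7 ≡ 1, so inverse 7.
M/13 = 252; 252 ≡ 5 (mod 13); 5·8 ≡ 1, so inverse 8.
M/4 = 819; 819 ≡ 3 (mod 4); 3·3 ≡ 1, so inverse 3.
M/7 = 468; 468 ≡ 6 (mod 7); 6·6 ≡ 1, so inverse 6.
N ≡ 2·364·7 + 5·252·8 + 3·819·3 + 6·468·6 = 39395.
39395 mod 3276 = 83.

83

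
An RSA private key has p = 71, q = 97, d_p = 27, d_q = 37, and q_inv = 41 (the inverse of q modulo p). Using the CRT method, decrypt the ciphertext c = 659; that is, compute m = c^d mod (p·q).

1097

m₁ = c^(d_p) mod p: c ≡ 20 (mod 71), and 20^27 mod 71 = 32.
m₂ = c^(d_q) mod q: c ≡ 77 (mod 97), and 77^37 mod 97 = 30.
h = q_inv·(m₁ − m₂) mod p = 41·(32 − 30) mod 71 = 11.
m = m₂ + h·q = 30 + 11·97 = 1097.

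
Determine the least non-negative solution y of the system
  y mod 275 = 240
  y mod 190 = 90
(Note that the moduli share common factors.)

9590

gcd(275, 190) = 5 and 5 | (90 − 240), so the pair is consistent; merging gives y ≡ 9590 (mod 10450), where 10450 = lcm(275, 190).
The solution is unique modulo lcm(275, 190) = 10450.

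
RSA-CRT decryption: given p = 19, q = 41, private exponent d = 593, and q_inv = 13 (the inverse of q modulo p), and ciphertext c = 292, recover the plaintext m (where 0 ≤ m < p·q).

d_p = d mod (p−1) = 593 mod 18 = 17; d_q = d mod (q−1) = 33.
m₁ = c^(d_p) mod p: c ≡ 7 (mod 19), and 7^17 mod 19 = 11.
m₂ = c^(d_q) mod q: c ≡ 5 (mod 41), and 5^33 mod 41 = 39.
h = q_inv·(m₁ − m₂) mod p = 13·(11 − 39) mod 19 = 16.
m = m₂ + h·q = 39 + 16·41 = 695.

695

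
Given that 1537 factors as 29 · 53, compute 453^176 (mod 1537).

Mod 29: 453 ≡ 18; by Fermat, exponent reduces to 176 mod 28 = 8; 18^8 ≡ 16 (mod 29).
Mod 53: 453 ≡ 29; by Fermat, exponent reduces to 176 mod 52 = 20; 29^20 ≡ 36 (mod 53).
Combine by CRT: x ≡ 16 (mod 29), x ≡ 36 (mod 53) ⇒ x ≡ 248 (mod 1537).

248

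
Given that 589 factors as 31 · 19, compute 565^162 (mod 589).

419

Mod 31: 565 ≡ 7; by Fermat, exponent reduces to 162 mod 30 = 12; 7^12 ≡ 16 (mod 31).
Mod 19: 565 ≡ 14; since 18 | 162, by Fermat 14^162 ≡ 1 (mod 19).
Combine by CRT: x ≡ 16 (mod 31), x ≡ 1 (mod 19) ⇒ x ≡ 419 (mod 589).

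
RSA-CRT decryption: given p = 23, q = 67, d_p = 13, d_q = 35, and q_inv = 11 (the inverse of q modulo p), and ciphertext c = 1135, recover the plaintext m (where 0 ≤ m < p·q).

386

m₁ = c^(d_p) mod p: c ≡ 8 (mod 23), and 8^13 mod 23 = 18.
m₂ = c^(d_q) mod q: c ≡ 63 (mod 67), and 63^35 mod 67 = 51.
h = q_inv·(m₁ − m₂) mod p = 11·(18 − 51) mod 23 = 5.
m = m₂ + h·q = 51 + 5·67 = 386.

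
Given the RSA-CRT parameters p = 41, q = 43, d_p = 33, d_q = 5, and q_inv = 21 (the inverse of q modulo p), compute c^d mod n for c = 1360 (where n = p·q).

m₁ = c^(d_p) mod p: c ≡ 7 (mod 41), and 7^33 mod 41 = 29.
m₂ = c^(d_q) mod q: c ≡ 27 (mod 43), and 27^5 mod 43 = 22.
h = q_inv·(m₁ − m₂) mod p = 21·(29 − 22) mod 41 = 24.
m = m₂ + h·q = 22 + 24·43 = 1054.

1054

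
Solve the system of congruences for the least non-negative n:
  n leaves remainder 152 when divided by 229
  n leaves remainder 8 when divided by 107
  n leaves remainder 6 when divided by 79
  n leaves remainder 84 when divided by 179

230198738

The moduli are pairwise coprime; M = 229·107·79·179 = 346496923.
M/229 = 1513087; 1513087 ≡ 84 (mod 229); 84·30 ≡ 1, so inverse 30.
M/107 = 3238289; 3238289 ≡ 41 (mod 107); 41·47 ≡ 1, so inverse 47.
M/79 = 4386037; 4386037 ≡ 36 (mod 79); 36·11 ≡ 1, so inverse 11.
M/179 = 1935737; 1935737 ≡ 31 (mod 179); 31·52 ≡ 1, so inverse 52.
n ≡ 152·1513087·30 + 8·3238289·47 + 6·4386037·11 + 84·1935737·52 = 16862051042.
16862051042 mod 346496923 = 230198738.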